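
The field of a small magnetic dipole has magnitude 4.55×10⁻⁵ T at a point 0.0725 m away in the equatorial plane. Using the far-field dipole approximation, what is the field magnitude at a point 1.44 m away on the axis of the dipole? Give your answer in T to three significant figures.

B ≈ 1.16×10⁻⁸ T

Dipole fields scale as 1/r³ in the far field.
The axial field is twice the equatorial field at the same r, so the geometry factor is 2/1.
B₂ = B₁ · (2/1) · (r₁/r₂)³ = 4.55×10⁻⁵ · 2 · (0.0725/1.44)³.
(r₁/r₂)³ = (0.05035)³ = 0.0001276.
B₂ ≈ 1.161×10⁻⁸ T.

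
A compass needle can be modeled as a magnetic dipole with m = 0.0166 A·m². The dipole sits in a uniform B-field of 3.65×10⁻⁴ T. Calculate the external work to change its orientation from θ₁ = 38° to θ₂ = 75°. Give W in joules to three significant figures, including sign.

W ≈ 3.21×10⁻⁶ J

W_ext = ΔU = −mB cosθ₂ + mB cosθ₁ = mB(cosθ₁ − cosθ₂).
W = (0.0166)(3.65×10⁻⁴)·(cos38° − cos75°) = (6.059×10⁻⁶)·(+0.5292) = 3.206×10⁻⁶ J.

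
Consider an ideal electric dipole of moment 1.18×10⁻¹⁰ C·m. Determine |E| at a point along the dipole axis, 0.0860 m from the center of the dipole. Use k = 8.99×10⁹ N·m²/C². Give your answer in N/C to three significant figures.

On the dipole axis E = 2kp/r³.
E = 2·(8.99×10⁹)(1.18×10⁻¹⁰) / (0.0860)³ = 3336 N/C.

E ≈ 3340 N/C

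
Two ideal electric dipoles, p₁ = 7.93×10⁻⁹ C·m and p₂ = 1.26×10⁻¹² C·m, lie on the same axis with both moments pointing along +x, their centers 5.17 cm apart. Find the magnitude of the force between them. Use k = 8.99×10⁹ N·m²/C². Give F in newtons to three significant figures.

On-axis field of dipole 1 at distance r: E = 2kp₁/r³. Force on dipole 2 is F = p₂·dE/dr (gradient along axis).
dE/dr = −6kp₁/r⁴, so |F| = 6kp₁p₂/r⁴ (attractive for aligned moments).
F = 6(8.99×10⁹)(7.93×10⁻⁹)(1.26×10⁻¹²)/(0.0517)⁴ = 7.544×10⁻⁵ N.

F ≈ 7.54×10⁻⁵ N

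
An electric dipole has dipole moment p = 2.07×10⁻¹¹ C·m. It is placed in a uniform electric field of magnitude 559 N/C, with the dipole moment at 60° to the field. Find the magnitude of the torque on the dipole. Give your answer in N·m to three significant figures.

Torque on an electric dipole: τ = pE sinθ.
τ = (2.07×10⁻¹¹)(559)·sin60° = 1.002×10⁻⁸ N·m.

τ ≈ 1.00×10⁻⁸ N·m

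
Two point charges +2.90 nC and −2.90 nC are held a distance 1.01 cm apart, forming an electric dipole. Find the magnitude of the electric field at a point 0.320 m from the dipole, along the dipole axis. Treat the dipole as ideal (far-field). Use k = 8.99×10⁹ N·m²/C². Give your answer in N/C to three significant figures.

Dipole moment p = qd = (2.90×10⁻⁹ C)(0.0101 m) = 2.929×10⁻¹¹ C·m.
On the dipole axis E = 2kp/r³.
E = 2·(8.99×10⁹)(2.929×10⁻¹¹) / (0.320)³ = 16.07 N/C.

E ≈ 16.1 N/C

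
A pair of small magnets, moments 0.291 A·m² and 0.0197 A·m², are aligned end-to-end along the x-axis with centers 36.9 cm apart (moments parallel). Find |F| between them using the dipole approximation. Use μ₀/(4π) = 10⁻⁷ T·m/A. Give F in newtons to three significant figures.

F ≈ 1.86×10⁻⁷ N

On-axis B of dipole 1: B = (μ₀/4π)·2m₁/r³. Force on dipole 2: F = m₂·dB/dr.
dB/dr = −(μ₀/4π)·6m₁/r⁴, so |F| = (μ₀/4π)·6m₁m₂/r⁴.
F = 6(10⁻⁷)(0.291)(0.0197)/(0.369)⁴ = 1.855×10⁻⁷ N.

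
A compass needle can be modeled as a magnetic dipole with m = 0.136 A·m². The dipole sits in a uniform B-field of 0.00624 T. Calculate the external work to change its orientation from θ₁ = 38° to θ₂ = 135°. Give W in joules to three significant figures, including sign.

W_ext = ΔU = −mB cosθ₂ + mB cosθ₁ = mB(cosθ₁ − cosθ₂).
W = (0.136)(0.00624)·(cos38° − cos135°) = (8.486×10⁻⁴)·(+1.4951) = 0.001269 J.

W ≈ 0.00127 J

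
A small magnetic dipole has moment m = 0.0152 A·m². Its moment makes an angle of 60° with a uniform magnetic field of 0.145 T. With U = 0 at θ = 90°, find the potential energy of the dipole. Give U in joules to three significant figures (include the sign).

U ≈ -0.00110 J

U = −m·B = −mB cosθ.
U = −(0.0152)(0.145)·cos60° = -0.001102 J.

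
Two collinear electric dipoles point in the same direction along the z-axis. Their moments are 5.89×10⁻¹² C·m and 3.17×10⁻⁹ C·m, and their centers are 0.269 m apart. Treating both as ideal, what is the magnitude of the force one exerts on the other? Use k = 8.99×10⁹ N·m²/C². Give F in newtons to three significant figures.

On-axis field of dipole 1 at distance r: E = 2kp₁/r³. Force on dipole 2 is F = p₂·dE/dr (gradient along axis).
dE/dr = −6kp₁/r⁴, so |F| = 6kp₁p₂/r⁴ (attractive for aligned moments).
F = 6(8.99×10⁹)(5.89×10⁻¹²)(3.17×10⁻⁹)/(0.269)⁴ = 1.923×10⁻⁷ N.

F ≈ 1.92×10⁻⁷ N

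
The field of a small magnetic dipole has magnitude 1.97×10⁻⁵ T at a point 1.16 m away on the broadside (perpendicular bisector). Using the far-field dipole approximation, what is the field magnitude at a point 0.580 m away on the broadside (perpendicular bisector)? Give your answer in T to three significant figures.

Dipole fields scale as 1/r³ in the far field; the geometry is the same at both points.
B₂ = B₁ · (r₁/r₂)³ = 1.97×10⁻⁵ · (1.16/0.580)³.
(r₁/r₂)³ = (2)³ = 8.
B₂ ≈ 1.576×10⁻⁴ T.

B ≈ 1.58×10⁻⁴ T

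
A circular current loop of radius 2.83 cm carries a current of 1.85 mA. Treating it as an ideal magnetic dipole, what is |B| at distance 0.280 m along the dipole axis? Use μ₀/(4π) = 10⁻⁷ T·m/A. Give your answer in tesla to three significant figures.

B ≈ 4.24×10⁻¹¹ T

Magnetic moment m = IA = Iπa² = (0.00185)·π·(0.0283)² = 4.655×10⁻⁶ A·m².
On axis B = (μ₀/4π)·2m/r³.
B = 2·(10⁻⁷)·(4.655×10⁻⁶) / (0.280)³ = 4.241×10⁻¹¹ T.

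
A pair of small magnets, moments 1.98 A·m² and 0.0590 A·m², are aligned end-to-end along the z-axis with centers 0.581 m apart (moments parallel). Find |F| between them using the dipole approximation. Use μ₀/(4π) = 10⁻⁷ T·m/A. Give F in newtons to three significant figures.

F ≈ 6.15×10⁻⁷ N

On-axis B of dipole 1: B = (μ₀/4π)·2m₁/r³. Force on dipole 2: F = m₂·dB/dr.
dB/dr = −(μ₀/4π)·6m₁/r⁴, so |F| = (μ₀/4π)·6m₁m₂/r⁴.
F = 6(10⁻⁷)(1.98)(0.0590)/(0.581)⁴ = 6.151×10⁻⁷ N.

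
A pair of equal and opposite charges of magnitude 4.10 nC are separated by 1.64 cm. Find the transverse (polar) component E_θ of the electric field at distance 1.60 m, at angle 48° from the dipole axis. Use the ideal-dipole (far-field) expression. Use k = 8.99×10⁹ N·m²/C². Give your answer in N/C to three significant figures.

Dipole moment p = qd = (4.10×10⁻⁹ C)(0.0164 m) = 6.724×10⁻¹¹ C·m.
For a dipole, E_θ = (kp sinθ)/r³.
kp/r³ = (8.99×10⁹)(6.724×10⁻¹¹)/(1.60)³ = 0.1476 N/C.
E_θ = 0.1476·sin48° = 0.1097 N/C.

E_θ ≈ 0.110 N/C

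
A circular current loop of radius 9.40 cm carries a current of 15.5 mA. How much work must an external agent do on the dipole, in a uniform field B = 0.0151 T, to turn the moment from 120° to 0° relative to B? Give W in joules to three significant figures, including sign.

W ≈ -9.75×10⁻⁶ J

Magnetic moment m = IA = Iπa² = (0.0155)·π·(0.0940)² = 4.303×10⁻⁴ A·m².
W_ext = ΔU = −mB cosθ₂ + mB cosθ₁ = mB(cosθ₁ − cosθ₂).
W = (4.303×10⁻⁴)(0.0151)·(cos120° − cos0°) = (6.498×10⁻⁶)·(-1.5000) = -9.746×10⁻⁶ J.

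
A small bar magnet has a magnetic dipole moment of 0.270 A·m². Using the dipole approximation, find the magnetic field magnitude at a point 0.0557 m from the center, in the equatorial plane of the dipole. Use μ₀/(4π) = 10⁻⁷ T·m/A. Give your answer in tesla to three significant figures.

In the equatorial plane B = (μ₀/4π)·m/r³ (half the axial value).
B = (10⁻⁷)·(0.270) / (0.0557)³ = 1.562×10⁻⁴ T.

B ≈ 1.56×10⁻⁴ T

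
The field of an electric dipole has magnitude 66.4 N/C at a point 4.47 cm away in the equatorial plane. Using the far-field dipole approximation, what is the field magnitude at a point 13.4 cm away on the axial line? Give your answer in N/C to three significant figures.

Dipole fields scale as 1/r³ in the far field.
The axial field is twice the equatorial field at the same r, so the geometry factor is 2/1.
E₂ = E₁ · (2/1) · (r₁/r₂)³ = 66.4 · 2 · (4.47/13.4)³.
(r₁/r₂)³ = (0.3336)³ = 0.03712.
E₂ ≈ 4.930 N/C.

E ≈ 4.93 N/C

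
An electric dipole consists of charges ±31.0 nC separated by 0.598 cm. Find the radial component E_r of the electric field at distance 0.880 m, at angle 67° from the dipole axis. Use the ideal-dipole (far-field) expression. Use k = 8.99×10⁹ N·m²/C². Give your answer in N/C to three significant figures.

Dipole moment p = qd = (3.10×10⁻⁸ C)(0.00598 m) = 1.854×10⁻¹⁰ C·m.
For a dipole, E_r = (2kp cosθ)/r³.
kp/r³ = (8.99×10⁹)(1.854×10⁻¹⁰)/(0.880)³ = 2.446 N/C.
E_r = 2·2.446·cos67° = 1.911 N/C.

E_r ≈ 1.91 N/C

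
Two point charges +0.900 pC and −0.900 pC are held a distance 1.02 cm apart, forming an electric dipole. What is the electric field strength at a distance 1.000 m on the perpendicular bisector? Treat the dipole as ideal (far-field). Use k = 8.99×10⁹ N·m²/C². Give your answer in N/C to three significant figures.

Dipole moment p = qd = (9.00×10⁻¹³ C)(0.0102 m) = 9.18×10⁻¹⁵ C·m.
In the equatorial plane E = kp/r³.
E = (8.99×10⁹)(9.18×10⁻¹⁵) / (1.00)³ = 8.253×10⁻⁵ N/C.

E ≈ 8.25×10⁻⁵ N/C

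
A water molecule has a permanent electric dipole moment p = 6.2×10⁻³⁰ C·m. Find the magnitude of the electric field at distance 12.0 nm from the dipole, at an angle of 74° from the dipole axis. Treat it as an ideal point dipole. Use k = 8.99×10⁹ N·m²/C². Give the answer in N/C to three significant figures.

E ≈ 3.57×10⁴ N/C

At angle θ the dipole field magnitude is E = (kp/r³)·√(1 + 3cos²θ).
kp/r³ = (8.99×10⁹)(6.20×10⁻³⁰) / (1.20×10⁻⁸)³ = 3.226×10⁴ N/C.
√(1 + 3cos²74°) = √(1 + 3·0.0760) = √1.2279 ≈ 1.1081.
E ≈ 3.226×10⁴ × 1.108 = 3.574×10⁴ N/C.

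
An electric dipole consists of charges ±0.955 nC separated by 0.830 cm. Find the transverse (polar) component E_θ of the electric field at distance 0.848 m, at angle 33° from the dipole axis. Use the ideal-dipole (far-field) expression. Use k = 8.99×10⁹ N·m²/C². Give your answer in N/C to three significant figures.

E_θ ≈ 0.0636 N/C

Dipole moment p = qd = (9.55×10⁻¹⁰ C)(0.00830 m) = 7.927×10⁻¹² C·m.
For a dipole, E_θ = (kp sinθ)/r³.
kp/r³ = (8.99×10⁹)(7.927×10⁻¹²)/(0.848)³ = 0.1169 N/C.
E_θ = 0.1169·sin33° = 0.06365 N/C.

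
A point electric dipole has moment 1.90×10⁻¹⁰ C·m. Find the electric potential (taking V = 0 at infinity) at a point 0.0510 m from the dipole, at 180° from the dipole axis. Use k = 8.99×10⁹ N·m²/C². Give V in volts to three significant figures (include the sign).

The dipole potential is V = kp cosθ / r².
V = (8.99×10⁹)(1.90×10⁻¹⁰)·cos180° / (0.0510)² = -656.7 V.

V ≈ -657 V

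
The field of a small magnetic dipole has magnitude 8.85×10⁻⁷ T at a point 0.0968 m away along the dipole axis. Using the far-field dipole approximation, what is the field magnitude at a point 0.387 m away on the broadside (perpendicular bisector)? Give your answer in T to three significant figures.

B ≈ 6.92×10⁻⁹ T

Dipole fields scale as 1/r³ in the far field.
The axial field is twice the equatorial field at the same r, so the geometry factor is 1/2.
B₂ = B₁ · (1/2) · (r₁/r₂)³ = 8.85×10⁻⁷ · 0.5 · (0.0968/0.387)³.
(r₁/r₂)³ = (0.2501)³ = 0.01565.
B₂ ≈ 6.925×10⁻⁹ T.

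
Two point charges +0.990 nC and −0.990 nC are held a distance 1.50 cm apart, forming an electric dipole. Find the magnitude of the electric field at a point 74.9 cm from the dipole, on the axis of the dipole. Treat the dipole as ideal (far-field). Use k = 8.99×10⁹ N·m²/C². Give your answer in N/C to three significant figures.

Dipole moment p = qd = (9.90×10⁻¹⁰ C)(0.0150 m) = 1.485×10⁻¹¹ C·m.
On the dipole axis E = 2kp/r³.
E = 2·(8.99×10⁹)(1.485×10⁻¹¹) / (0.749)³ = 0.6354 N/C.

E ≈ 0.635 N/C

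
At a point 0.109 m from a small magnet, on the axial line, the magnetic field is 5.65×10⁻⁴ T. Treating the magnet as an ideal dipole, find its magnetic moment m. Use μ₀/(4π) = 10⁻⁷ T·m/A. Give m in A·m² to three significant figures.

m ≈ 3.66 A·m²

On axis B = (μ₀/4π)·2m/r³, so m = Br³·4π/(μ₀·2).
m = (5.65×10⁻⁴)·(0.109)³ / (2·10⁻⁷) = 3.658 A·m².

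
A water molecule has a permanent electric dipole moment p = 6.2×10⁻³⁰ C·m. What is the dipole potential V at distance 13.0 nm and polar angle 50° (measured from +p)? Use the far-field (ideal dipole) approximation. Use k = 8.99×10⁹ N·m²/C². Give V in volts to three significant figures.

V ≈ 2.12×10⁻⁴ V

The dipole potential is V = kp cosθ / r².
V = (8.99×10⁹)(6.20×10⁻³⁰)·cos50° / (1.30×10⁻⁸)² = 2.120×10⁻⁴ V.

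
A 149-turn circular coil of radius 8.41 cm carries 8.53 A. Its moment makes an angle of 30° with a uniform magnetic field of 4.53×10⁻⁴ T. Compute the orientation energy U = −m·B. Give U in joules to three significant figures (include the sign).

U ≈ -0.0111 J

m = NIA = NIπa² = 149·(8.53)·π·(0.0841)² = 28.24 A·m².
U = −m·B = −mB cosθ.
U = −(28.24)(4.53×10⁻⁴)·cos30° = -0.01108 J.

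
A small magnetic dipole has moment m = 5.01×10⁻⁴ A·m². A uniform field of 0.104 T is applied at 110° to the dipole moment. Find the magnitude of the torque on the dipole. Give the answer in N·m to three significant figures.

τ ≈ 4.90×10⁻⁵ N·m

Torque on a magnetic dipole: τ = mB sinθ.
τ = (5.01×10⁻⁴)(0.104)·sin110° = 4.896×10⁻⁵ N·m.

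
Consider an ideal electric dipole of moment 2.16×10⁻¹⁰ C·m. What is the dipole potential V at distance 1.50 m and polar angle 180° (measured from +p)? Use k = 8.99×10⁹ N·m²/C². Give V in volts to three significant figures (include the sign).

V ≈ -0.863 V

The dipole potential is V = kp cosθ / r².
V = (8.99×10⁹)(2.16×10⁻¹⁰)·cos180° / (1.50)² = -0.8630 V.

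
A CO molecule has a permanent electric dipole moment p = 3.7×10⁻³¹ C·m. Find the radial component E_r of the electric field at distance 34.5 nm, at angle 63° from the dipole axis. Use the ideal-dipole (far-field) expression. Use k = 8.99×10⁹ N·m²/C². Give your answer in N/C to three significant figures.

For a dipole, E_r = (2kp cosθ)/r³.
kp/r³ = (8.99×10⁹)(3.70×10⁻³¹)/(3.45×10⁻⁸)³ = 81.00 N/C.
E_r = 2·81.00·cos63° = 73.55 N/C.

E_r ≈ 73.5 N/C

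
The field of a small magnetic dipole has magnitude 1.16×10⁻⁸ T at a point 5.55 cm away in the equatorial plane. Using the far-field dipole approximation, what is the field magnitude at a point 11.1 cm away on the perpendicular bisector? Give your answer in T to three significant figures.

B ≈ 1.45×10⁻⁹ T

Dipole fields scale as 1/r³ in the far field; the geometry is the same at both points.
B₂ = B₁ · (r₁/r₂)³ = 1.16×10⁻⁸ · (5.55/11.1)³.
(r₁/r₂)³ = (0.5)³ = 0.125.
B₂ ≈ 1.450×10⁻⁹ T.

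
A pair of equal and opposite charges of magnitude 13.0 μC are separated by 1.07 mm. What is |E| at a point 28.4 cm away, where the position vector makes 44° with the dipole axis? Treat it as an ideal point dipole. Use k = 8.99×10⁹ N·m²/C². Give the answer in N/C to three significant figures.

E ≈ 8720 N/C

Dipole moment p = qd = (1.30×10⁻⁵ C)(0.00107 m) = 1.391×10⁻⁸ C·m.
At angle θ the dipole field magnitude is E = (kp/r³)·√(1 + 3cos²θ).
kp/r³ = (8.99×10⁹)(1.391×10⁻⁸) / (0.284)³ = 5459 N/C.
√(1 + 3cos²44°) = √(1 + 3·0.5174) = √2.5523 ≈ 1.5976.
E ≈ 5459 × 1.598 = 8722 N/C.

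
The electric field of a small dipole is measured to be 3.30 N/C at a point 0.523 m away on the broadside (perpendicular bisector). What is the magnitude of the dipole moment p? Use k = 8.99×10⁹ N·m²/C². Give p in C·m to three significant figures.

p ≈ 5.25×10⁻¹¹ C·m

In the equatorial plane E = kp/r³, so p = Er³/(k).
p = (3.30)·(0.523)³ / (8.99×10⁹) = 5.251×10⁻¹¹ C·m.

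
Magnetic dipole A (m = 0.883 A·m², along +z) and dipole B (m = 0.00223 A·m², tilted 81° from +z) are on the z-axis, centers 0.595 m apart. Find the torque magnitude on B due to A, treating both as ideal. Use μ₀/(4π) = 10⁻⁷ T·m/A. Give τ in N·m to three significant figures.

Dipole B is on the axis of dipole A, so B₁ there is axial: B₁ = (μ₀/4π)·2m₁/r³ along +z.
B₁ = 2(10⁻⁷)(0.883)/(0.595)³ = 8.384×10⁻⁷ T.
τ = m₂ B₁ sinθ.
τ = (0.00223)(8.384×10⁻⁷)·sin81° = 1.847×10⁻⁹ N·m.

τ ≈ 1.85×10⁻⁹ N·m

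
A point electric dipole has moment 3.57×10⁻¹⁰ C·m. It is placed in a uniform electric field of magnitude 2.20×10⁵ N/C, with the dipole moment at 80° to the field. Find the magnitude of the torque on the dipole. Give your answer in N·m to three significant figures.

Torque on an electric dipole: τ = pE sinθ.
τ = (3.57×10⁻¹⁰)(2.20×10⁵)·sin80° = 7.735×10⁻⁵ N·m.

τ ≈ 7.73×10⁻⁵ N·m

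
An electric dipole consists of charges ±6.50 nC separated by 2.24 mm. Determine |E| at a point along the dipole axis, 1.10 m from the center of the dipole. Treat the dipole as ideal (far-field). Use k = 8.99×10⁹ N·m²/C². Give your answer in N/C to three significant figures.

E ≈ 0.197 N/C

Dipole moment p = qd = (6.50×10⁻⁹ C)(0.00224 m) = 1.456×10⁻¹¹ C·m.
On the dipole axis E = 2kp/r³.
E = 2·(8.99×10⁹)(1.456×10⁻¹¹) / (1.10)³ = 0.1967 N/C.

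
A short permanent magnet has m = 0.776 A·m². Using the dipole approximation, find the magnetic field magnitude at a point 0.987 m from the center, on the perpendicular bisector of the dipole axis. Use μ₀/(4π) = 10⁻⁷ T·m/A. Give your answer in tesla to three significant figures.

In the equatorial plane B = (μ₀/4π)·m/r³ (half the axial value).
B = (10⁻⁷)·(0.776) / (0.987)³ = 8.071×10⁻⁸ T.

B ≈ 8.07×10⁻⁸ T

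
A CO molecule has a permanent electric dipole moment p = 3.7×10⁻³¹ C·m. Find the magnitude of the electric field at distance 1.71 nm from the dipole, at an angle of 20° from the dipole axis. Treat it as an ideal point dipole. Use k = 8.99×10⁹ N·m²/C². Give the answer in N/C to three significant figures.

E ≈ 1.27×10⁶ N/C

At angle θ the dipole field magnitude is E = (kp/r³)·√(1 + 3cos²θ).
kp/r³ = (8.99×10⁹)(3.70×10⁻³¹) / (1.71×10⁻⁹)³ = 6.652×10⁵ N/C.
√(1 + 3cos²20°) = √(1 + 3·0.8830) = √3.6491 ≈ 1.9103.
E ≈ 6.652×10⁵ × 1.910 = 1.271×10⁶ N/C.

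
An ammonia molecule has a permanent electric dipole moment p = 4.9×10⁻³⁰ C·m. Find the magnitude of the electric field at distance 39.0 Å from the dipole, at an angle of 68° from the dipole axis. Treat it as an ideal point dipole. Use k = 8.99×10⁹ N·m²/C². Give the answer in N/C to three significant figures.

E ≈ 8.85×10⁵ N/C

At angle θ the dipole field magnitude is E = (kp/r³)·√(1 + 3cos²θ).
kp/r³ = (8.99×10⁹)(4.90×10⁻³⁰) / (3.90×10⁻⁹)³ = 7.426×10⁵ N/C.
√(1 + 3cos²68°) = √(1 + 3·0.1403) = √1.4210 ≈ 1.1921.
E ≈ 7.426×10⁵ × 1.192 = 8.852×10⁵ N/C.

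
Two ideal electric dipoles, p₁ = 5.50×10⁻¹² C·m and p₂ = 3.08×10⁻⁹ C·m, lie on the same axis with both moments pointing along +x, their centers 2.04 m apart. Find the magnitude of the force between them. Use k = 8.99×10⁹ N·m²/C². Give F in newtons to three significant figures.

On-axis field of dipole 1 at distance r: E = 2kp₁/r³. Force on dipole 2 is F = p₂·dE/dr (gradient along axis).
dE/dr = −6kp₁/r⁴, so |F| = 6kp₁p₂/r⁴ (attractive for aligned moments).
F = 6(8.99×10⁹)(5.50×10⁻¹²)(3.08×10⁻⁹)/(2.04)⁴ = 5.276×10⁻¹¹ N.

F ≈ 5.28×10⁻¹¹ N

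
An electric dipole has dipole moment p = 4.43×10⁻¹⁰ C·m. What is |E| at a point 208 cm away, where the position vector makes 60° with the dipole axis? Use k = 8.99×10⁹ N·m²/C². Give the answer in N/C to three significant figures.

E ≈ 0.585 N/C

At angle θ the dipole field magnitude is E = (kp/r³)·√(1 + 3cos²θ).
kp/r³ = (8.99×10⁹)(4.43×10⁻¹⁰) / (2.08)³ = 0.4426 N/C.
√(1 + 3cos²60°) = √(1 + 3·0.2500) = √1.7500 ≈ 1.3229.
E ≈ 0.4426 × 1.323 = 0.5855 N/C.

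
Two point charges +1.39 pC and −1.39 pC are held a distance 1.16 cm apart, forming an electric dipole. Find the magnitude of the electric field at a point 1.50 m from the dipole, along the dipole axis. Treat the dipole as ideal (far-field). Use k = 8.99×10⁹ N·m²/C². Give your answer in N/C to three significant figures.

E ≈ 8.59×10⁻⁵ N/C

Dipole moment p = qd = (1.39×10⁻¹² C)(0.0116 m) = 1.612×10⁻¹⁴ C·m.
On the dipole axis E = 2kp/r³.
E = 2·(8.99×10⁹)(1.612×10⁻¹⁴) / (1.50)³ = 8.588×10⁻⁵ N/C.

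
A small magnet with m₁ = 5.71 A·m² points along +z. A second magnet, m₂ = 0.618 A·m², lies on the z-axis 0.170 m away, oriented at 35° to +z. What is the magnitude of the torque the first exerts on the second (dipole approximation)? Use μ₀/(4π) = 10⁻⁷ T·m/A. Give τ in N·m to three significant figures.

τ ≈ 8.24×10⁻⁵ N·m

Dipole B is on the axis of dipole A, so B₁ there is axial: B₁ = (μ₀/4π)·2m₁/r³ along +z.
B₁ = 2(10⁻⁷)(5.71)/(0.170)³ = 2.324×10⁻⁴ T.
τ = m₂ B₁ sinθ.
τ = (0.618)(2.324×10⁻⁴)·sin35° = 8.239×10⁻⁵ N·m.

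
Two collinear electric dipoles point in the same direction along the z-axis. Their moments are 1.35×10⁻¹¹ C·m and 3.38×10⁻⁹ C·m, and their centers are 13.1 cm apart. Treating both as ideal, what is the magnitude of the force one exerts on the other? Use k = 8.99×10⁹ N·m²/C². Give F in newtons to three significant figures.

On-axis field of dipole 1 at distance r: E = 2kp₁/r³. Force on dipole 2 is F = p₂·dE/dr (gradient along axis).
dE/dr = −6kp₁/r⁴, so |F| = 6kp₁p₂/r⁴ (attractive for aligned moments).
F = 6(8.99×10⁹)(1.35×10⁻¹¹)(3.38×10⁻⁹)/(0.131)⁴ = 8.357×10⁻⁶ N.

F ≈ 8.36×10⁻⁶ N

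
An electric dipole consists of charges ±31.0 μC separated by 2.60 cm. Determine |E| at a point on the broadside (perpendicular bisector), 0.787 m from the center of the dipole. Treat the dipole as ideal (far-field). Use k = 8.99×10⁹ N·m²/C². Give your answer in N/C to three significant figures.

Dipole moment p = qd = (3.10×10⁻⁵ C)(0.0260 m) = 8.06×10⁻⁷ C·m.
In the equatorial plane E = kp/r³.
E = (8.99×10⁹)(8.06×10⁻⁷) / (0.787)³ = 1.487×10⁴ N/C.

E ≈ 1.49×10⁴ N/C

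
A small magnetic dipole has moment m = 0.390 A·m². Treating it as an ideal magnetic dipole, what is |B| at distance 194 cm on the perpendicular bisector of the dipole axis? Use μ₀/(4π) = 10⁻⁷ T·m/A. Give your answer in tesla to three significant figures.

B ≈ 5.34×10⁻⁹ T

In the equatorial plane B = (μ₀/4π)·m/r³ (half the axial value).
B = (10⁻⁷)·(0.390) / (1.94)³ = 5.341×10⁻⁹ T.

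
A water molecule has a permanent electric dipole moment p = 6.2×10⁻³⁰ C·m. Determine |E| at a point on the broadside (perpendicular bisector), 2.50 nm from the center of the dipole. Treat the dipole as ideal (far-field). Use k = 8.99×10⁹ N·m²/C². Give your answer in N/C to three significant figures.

On the perpendicular bisector E = kp/r³ (half the axial value at the same distance).
E = (8.99×10⁹)(6.20×10⁻³⁰) / (2.50×10⁻⁹)³ = 3.567×10⁶ N/C.

E ≈ 3.57×10⁶ N/C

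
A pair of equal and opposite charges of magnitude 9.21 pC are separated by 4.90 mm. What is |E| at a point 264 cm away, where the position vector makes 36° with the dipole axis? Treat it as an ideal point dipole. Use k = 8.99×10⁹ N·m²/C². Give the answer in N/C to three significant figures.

E ≈ 3.80×10⁻⁵ N/C

Dipole moment p = qd = (9.21×10⁻¹² C)(0.00490 m) = 4.513×10⁻¹⁴ C·m.
At angle θ the dipole field magnitude is E = (kp/r³)·√(1 + 3cos²θ).
kp/r³ = (8.99×10⁹)(4.513×10⁻¹⁴) / (2.64)³ = 2.205×10⁻⁵ N/C.
√(1 + 3cos²36°) = √(1 + 3·0.6545) = √2.9635 ≈ 1.7215.
E ≈ 2.205×10⁻⁵ × 1.721 = 3.796×10⁻⁵ N/C.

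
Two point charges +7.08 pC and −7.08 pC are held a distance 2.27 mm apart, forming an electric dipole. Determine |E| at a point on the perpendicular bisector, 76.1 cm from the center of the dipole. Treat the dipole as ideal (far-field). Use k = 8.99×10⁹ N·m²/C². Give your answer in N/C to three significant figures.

E ≈ 3.28×10⁻⁴ N/C

Dipole moment p = qd = (7.08×10⁻¹² C)(0.00227 m) = 1.607×10⁻¹⁴ C·m.
In the equatorial plane E = kp/r³.
E = (8.99×10⁹)(1.607×10⁻¹⁴) / (0.761)³ = 3.278×10⁻⁴ N/C.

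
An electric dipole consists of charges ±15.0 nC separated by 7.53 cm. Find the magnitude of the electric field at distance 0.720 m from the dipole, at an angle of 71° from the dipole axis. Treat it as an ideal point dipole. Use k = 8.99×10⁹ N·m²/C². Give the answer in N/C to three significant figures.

Dipole moment p = qd = (1.50×10⁻⁸ C)(0.0753 m) = 1.13×10⁻⁹ C·m.
At angle θ the dipole field magnitude is E = (kp/r³)·√(1 + 3cos²θ).
kp/r³ = (8.99×10⁹)(1.13×10⁻⁹) / (0.720)³ = 27.22 N/C.
√(1 + 3cos²71°) = √(1 + 3·0.1060) = √1.3180 ≈ 1.1480.
E ≈ 27.22 × 1.148 = 31.25 N/C.

E ≈ 31.2 N/C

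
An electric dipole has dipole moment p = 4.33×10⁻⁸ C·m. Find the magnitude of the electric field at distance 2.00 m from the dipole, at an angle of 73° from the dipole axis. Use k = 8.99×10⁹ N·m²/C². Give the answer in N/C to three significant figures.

At angle θ the dipole field magnitude is E = (kp/r³)·√(1 + 3cos²θ).
kp/r³ = (8.99×10⁹)(4.33×10⁻⁸) / (2.00)³ = 48.66 N/C.
√(1 + 3cos²73°) = √(1 + 3·0.0855) = √1.2564 ≈ 1.1209.
E ≈ 48.66 × 1.121 = 54.54 N/C.

E ≈ 54.5 N/C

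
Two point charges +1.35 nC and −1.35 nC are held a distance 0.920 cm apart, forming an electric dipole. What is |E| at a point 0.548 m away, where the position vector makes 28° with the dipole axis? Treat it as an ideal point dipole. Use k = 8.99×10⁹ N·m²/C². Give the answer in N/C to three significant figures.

E ≈ 1.24 N/C

Dipole moment p = qd = (1.35×10⁻⁹ C)(0.00920 m) = 1.242×10⁻¹¹ C·m.
At angle θ the dipole field magnitude is E = (kp/r³)·√(1 + 3cos²θ).
kp/r³ = (8.99×10⁹)(1.242×10⁻¹¹) / (0.548)³ = 0.6785 N/C.
√(1 + 3cos²28°) = √(1 + 3·0.7796) = √3.3388 ≈ 1.8272.
E ≈ 0.6785 × 1.827 = 1.240 N/C.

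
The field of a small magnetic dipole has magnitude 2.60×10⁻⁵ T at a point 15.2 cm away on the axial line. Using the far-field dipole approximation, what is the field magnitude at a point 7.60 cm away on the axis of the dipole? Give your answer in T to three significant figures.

B ≈ 2.08×10⁻⁴ T

Dipole fields scale as 1/r³ in the far field; the geometry is the same at both points.
B₂ = B₁ · (r₁/r₂)³ = 2.60×10⁻⁵ · (15.2/7.60)³.
(r₁/r₂)³ = (2)³ = 8.
B₂ ≈ 2.080×10⁻⁴ T.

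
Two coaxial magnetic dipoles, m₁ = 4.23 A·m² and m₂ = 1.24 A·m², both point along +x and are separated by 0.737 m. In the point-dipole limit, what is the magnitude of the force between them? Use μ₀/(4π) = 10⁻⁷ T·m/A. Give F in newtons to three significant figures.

On-axis B of dipole 1: B = (μ₀/4π)·2m₁/r³. Force on dipole 2: F = m₂·dB/dr.
dB/dr = −(μ₀/4π)·6m₁/r⁴, so |F| = (μ₀/4π)·6m₁m₂/r⁴.
F = 6(10⁻⁷)(4.23)(1.24)/(0.737)⁴ = 1.067×10⁻⁵ N.

F ≈ 1.07×10⁻⁵ N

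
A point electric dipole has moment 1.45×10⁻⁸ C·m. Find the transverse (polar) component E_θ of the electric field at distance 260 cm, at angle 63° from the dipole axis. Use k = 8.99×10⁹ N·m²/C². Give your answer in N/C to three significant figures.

For a dipole, E_θ = (kp sinθ)/r³.
kp/r³ = (8.99×10⁹)(1.45×10⁻⁸)/(2.60)³ = 7.417 N/C.
E_θ = 7.417·sin63° = 6.608 N/C.

E_θ ≈ 6.61 N/C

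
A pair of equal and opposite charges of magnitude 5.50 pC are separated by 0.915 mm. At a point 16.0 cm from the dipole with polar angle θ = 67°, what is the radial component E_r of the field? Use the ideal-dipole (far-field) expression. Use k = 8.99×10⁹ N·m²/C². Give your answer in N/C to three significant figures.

Dipole moment p = qd = (5.50×10⁻¹² C)(9.15×10⁻⁴ m) = 5.033×10⁻¹⁵ C·m.
For a dipole, E_r = (2kp cosθ)/r³.
kp/r³ = (8.99×10⁹)(5.033×10⁻¹⁵)/(0.160)³ = 0.01105 N/C.
E_r = 2·0.01105·cos67° = 0.008632 N/C.

E_r ≈ 0.00863 N/C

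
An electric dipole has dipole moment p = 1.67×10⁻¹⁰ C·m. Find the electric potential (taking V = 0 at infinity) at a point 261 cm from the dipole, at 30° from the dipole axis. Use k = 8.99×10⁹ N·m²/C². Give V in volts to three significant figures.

V ≈ 0.191 V

The dipole potential is V = kp cosθ / r².
V = (8.99×10⁹)(1.67×10⁻¹⁰)·cos30° / (2.61)² = 0.1909 V.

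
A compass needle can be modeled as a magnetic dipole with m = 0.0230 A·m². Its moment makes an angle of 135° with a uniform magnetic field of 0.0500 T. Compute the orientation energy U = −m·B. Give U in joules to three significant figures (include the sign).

U ≈ 8.13×10⁻⁴ J

U = −m·B = −mB cosθ.
U = −(0.0230)(0.0500)·cos135° = 8.132×10⁻⁴ J.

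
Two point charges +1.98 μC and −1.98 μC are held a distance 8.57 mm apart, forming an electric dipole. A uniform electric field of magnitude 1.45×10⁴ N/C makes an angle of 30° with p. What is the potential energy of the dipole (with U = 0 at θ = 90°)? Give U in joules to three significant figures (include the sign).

U ≈ -2.13×10⁻⁴ J

Dipole moment p = qd = (1.98×10⁻⁶ C)(0.00857 m) = 1.697×10⁻⁸ C·m.
U = −p·E = −pE cosθ.
U = −(1.697×10⁻⁸)(1.45×10⁴)·cos30° = -2.131×10⁻⁴ J.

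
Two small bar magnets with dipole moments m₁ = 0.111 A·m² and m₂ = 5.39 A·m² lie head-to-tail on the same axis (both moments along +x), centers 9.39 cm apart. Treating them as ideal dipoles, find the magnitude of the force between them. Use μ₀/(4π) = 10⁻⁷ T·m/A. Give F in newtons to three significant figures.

F ≈ 0.00462 N

On-axis B of dipole 1: B = (μ₀/4π)·2m₁/r³. Force on dipole 2: F = m₂·dB/dr.
dB/dr = −(μ₀/4π)·6m₁/r⁴, so |F| = (μ₀/4π)·6m₁m₂/r⁴.
F = 6(10⁻⁷)(0.111)(5.39)/(0.0939)⁴ = 0.004617 N.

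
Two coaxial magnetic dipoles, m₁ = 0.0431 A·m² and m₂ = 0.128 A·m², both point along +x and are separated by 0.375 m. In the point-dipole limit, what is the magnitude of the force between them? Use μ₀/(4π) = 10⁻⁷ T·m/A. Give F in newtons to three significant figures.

F ≈ 1.67×10⁻⁷ N

On-axis B of dipole 1: B = (μ₀/4π)·2m₁/r³. Force on dipole 2: F = m₂·dB/dr.
dB/dr = −(μ₀/4π)·6m₁/r⁴, so |F| = (μ₀/4π)·6m₁m₂/r⁴.
F = 6(10⁻⁷)(0.0431)(0.128)/(0.375)⁴ = 1.674×10⁻⁷ N.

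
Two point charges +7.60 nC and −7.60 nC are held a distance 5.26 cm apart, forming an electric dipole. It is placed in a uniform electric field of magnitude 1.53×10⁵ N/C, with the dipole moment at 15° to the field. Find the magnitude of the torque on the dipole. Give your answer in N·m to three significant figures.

τ ≈ 1.58×10⁻⁵ N·m

Dipole moment p = qd = (7.60×10⁻⁹ C)(0.0526 m) = 3.998×10⁻¹⁰ C·m.
Torque on an electric dipole: τ = pE sinθ.
τ = (3.998×10⁻¹⁰)(1.53×10⁵)·sin15° = 1.583×10⁻⁵ N·m.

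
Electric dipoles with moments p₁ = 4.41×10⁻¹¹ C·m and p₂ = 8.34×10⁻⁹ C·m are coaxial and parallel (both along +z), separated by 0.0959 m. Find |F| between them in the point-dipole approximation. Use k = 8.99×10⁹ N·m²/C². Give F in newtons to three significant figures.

F ≈ 2.35×10⁻⁴ N

On-axis field of dipole 1 at distance r: E = 2kp₁/r³. Force on dipole 2 is F = p₂·dE/dr (gradient along axis).
dE/dr = −6kp₁/r⁴, so |F| = 6kp₁p₂/r⁴ (attractive for aligned moments).
F = 6(8.99×10⁹)(4.41×10⁻¹¹)(8.34×10⁻⁹)/(0.0959)⁴ = 2.346×10⁻⁴ N.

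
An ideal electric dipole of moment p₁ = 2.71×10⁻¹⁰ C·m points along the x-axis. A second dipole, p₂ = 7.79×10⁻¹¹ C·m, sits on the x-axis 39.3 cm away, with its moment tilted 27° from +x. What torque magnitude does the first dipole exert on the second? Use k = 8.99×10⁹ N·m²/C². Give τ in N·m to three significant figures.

τ ≈ 2.84×10⁻⁹ N·m

The second dipole sits on the axis of the first, so the field there is axial: E₁ = 2kp₁/r³ along +x.
E₁ = 2(8.99×10⁹)(2.71×10⁻¹⁰)/(0.393)³ = 80.28 N/C.
Torque on the second dipole: τ = p₂ E₁ sinθ.
τ = (7.79×10⁻¹¹)(80.28)·sin27° = 2.839×10⁻⁹ N·m.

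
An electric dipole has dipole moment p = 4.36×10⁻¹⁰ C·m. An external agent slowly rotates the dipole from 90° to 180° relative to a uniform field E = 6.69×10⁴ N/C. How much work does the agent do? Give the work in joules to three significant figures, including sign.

W_ext = ΔU = U(θ₂) − U(θ₁) = −pE cosθ₂ − (−pE cosθ₁) = pE(cosθ₁ − cosθ₂).
W = (4.36×10⁻¹⁰)(6.69×10⁴)·(cos90° − cos180°) = (2.917×10⁻⁵)·(+1.0000) = 2.917×10⁻⁵ J.

W ≈ 2.92×10⁻⁵ J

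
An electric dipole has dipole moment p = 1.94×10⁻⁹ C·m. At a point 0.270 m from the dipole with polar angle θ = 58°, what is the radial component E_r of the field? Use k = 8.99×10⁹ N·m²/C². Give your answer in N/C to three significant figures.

E_r ≈ 939 N/C

For a dipole, E_r = (2kp cosθ)/r³.
kp/r³ = (8.99×10⁹)(1.94×10⁻⁹)/(0.270)³ = 886.1 N/C.
E_r = 2·886.1·cos58° = 939.1 N/C.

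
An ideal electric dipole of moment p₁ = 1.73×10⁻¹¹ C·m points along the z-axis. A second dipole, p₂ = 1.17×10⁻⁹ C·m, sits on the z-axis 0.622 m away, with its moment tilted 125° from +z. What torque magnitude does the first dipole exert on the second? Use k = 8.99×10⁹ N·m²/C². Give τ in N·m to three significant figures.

τ ≈ 1.24×10⁻⁹ N·m

The second dipole sits on the axis of the first, so the field there is axial: E₁ = 2kp₁/r³ along +z.
E₁ = 2(8.99×10⁹)(1.73×10⁻¹¹)/(0.622)³ = 1.293 N/C.
Torque on the second dipole: τ = p₂ E₁ sinθ.
τ = (1.17×10⁻⁹)(1.293)·sin125° = 1.239×10⁻⁹ N·m.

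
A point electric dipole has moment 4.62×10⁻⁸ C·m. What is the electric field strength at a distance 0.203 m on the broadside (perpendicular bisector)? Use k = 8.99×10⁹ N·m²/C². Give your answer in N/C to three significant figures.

In the equatorial plane E = kp/r³.
E = (8.99×10⁹)(4.62×10⁻⁸) / (0.203)³ = 4.965×10⁴ N/C.

E ≈ 4.96×10⁴ N/C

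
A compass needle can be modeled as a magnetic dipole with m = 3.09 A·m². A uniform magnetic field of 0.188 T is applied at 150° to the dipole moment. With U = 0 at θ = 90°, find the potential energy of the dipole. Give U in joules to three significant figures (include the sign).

U ≈ 0.503 J

U = −m·B = −mB cosθ.
U = −(3.09)(0.188)·cos150° = 0.5031 J.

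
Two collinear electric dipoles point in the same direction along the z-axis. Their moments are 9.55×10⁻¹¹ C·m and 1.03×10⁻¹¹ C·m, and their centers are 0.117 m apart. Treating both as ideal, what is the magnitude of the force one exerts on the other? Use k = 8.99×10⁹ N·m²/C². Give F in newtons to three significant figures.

On-axis field of dipole 1 at distance r: E = 2kp₁/r³. Force on dipole 2 is F = p₂·dE/dr (gradient along axis).
dE/dr = −6kp₁/r⁴, so |F| = 6kp₁p₂/r⁴ (attractive for aligned moments).
F = 6(8.99×10⁹)(9.55×10⁻¹¹)(1.03×10⁻¹¹)/(0.117)⁴ = 2.831×10⁻⁷ N.

F ≈ 2.83×10⁻⁷ N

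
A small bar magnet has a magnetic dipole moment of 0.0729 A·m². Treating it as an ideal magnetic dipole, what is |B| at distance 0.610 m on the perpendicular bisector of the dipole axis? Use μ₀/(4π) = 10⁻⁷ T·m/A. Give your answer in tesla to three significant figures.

B ≈ 3.21×10⁻⁸ T

In the equatorial plane B = (μ₀/4π)·m/r³ (half the axial value).
B = (10⁻⁷)·(0.0729) / (0.610)³ = 3.212×10⁻⁸ T.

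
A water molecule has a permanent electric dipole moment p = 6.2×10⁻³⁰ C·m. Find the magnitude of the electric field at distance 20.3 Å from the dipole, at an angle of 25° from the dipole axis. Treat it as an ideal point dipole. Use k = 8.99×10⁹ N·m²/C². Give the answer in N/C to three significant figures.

At angle θ the dipole field magnitude is E = (kp/r³)·√(1 + 3cos²θ).
kp/r³ = (8.99×10⁹)(6.20×10⁻³⁰) / (2.03×10⁻⁹)³ = 6.663×10⁶ N/C.
√(1 + 3cos²25°) = √(1 + 3·0.8214) = √3.4642 ≈ 1.8612.
E ≈ 6.663×10⁶ × 1.861 = 1.240×10⁷ N/C.

E ≈ 1.24×10⁷ N/C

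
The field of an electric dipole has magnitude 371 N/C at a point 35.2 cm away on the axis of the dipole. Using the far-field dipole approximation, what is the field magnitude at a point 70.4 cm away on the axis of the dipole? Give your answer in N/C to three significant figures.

E ≈ 46.4 N/C

Dipole fields scale as 1/r³ in the far field; the geometry is the same at both points.
E₂ = E₁ · (r₁/r₂)³ = 371 · (35.2/70.4)³.
(r₁/r₂)³ = (0.5)³ = 0.125.
E₂ ≈ 46.38 N/C.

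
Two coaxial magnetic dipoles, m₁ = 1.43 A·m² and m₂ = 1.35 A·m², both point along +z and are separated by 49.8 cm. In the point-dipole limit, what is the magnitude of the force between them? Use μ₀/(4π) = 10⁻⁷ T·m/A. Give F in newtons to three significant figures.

F ≈ 1.88×10⁻⁵ N

On-axis B of dipole 1: B = (μ₀/4π)·2m₁/r³. Force on dipole 2: F = m₂·dB/dr.
dB/dr = −(μ₀/4π)·6m₁/r⁴, so |F| = (μ₀/4π)·6m₁m₂/r⁴.
F = 6(10⁻⁷)(1.43)(1.35)/(0.498)⁴ = 1.883×10⁻⁵ N.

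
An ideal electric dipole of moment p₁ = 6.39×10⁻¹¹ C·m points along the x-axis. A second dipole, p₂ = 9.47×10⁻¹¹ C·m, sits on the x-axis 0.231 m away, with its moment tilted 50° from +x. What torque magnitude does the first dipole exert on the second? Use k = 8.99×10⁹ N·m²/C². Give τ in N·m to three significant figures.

τ ≈ 6.76×10⁻⁹ N·m

The second dipole sits on the axis of the first, so the field there is axial: E₁ = 2kp₁/r³ along +x.
E₁ = 2(8.99×10⁹)(6.39×10⁻¹¹)/(0.231)³ = 93.21 N/C.
Torque on the second dipole: τ = p₂ E₁ sinθ.
τ = (9.47×10⁻¹¹)(93.21)·sin50° = 6.762×10⁻⁹ N·m.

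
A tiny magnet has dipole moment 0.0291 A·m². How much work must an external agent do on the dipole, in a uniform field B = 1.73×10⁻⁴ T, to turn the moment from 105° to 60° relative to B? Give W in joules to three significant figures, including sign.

W ≈ -3.82×10⁻⁶ J

W_ext = ΔU = −mB cosθ₂ + mB cosθ₁ = mB(cosθ₁ − cosθ₂).
W = (0.0291)(1.73×10⁻⁴)·(cos105° − cos60°) = (5.034×10⁻⁶)·(-0.7588) = -3.820×10⁻⁶ J.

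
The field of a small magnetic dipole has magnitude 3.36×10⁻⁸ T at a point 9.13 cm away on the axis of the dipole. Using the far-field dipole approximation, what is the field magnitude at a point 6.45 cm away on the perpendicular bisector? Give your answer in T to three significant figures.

B ≈ 4.76×10⁻⁸ T

Dipole fields scale as 1/r³ in the far field.
The axial field is twice the equatorial field at the same r, so the geometry factor is 1/2.
B₂ = B₁ · (1/2) · (r₁/r₂)³ = 3.36×10⁻⁸ · 0.5 · (9.13/6.45)³.
(r₁/r₂)³ = (1.416)³ = 2.836.
B₂ ≈ 4.765×10⁻⁸ T.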